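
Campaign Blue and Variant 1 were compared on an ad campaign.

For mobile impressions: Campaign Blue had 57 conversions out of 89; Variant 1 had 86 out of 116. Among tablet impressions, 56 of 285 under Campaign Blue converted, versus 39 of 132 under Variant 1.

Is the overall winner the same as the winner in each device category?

Yes

Mobile: Campaign Blue 57/89 = 64.0%, Variant 1 86/116 = 74.1% → Variant 1
Tablet: Campaign Blue 56/285 = 19.6%, Variant 1 39/132 = 29.5% → Variant 1
Overall: Campaign Blue 113/374 = 30.2%, Variant 1 125/248 = 50.4% → Variant 1
Variant 1 wins overall and in every device group — no reversal.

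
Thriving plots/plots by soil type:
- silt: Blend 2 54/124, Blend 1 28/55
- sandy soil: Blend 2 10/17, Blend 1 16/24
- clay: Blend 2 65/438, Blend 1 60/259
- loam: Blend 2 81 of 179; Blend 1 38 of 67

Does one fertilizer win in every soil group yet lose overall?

No

Silt: Blend 2 54/124 = 43.5%, Blend 1 28/55 = 50.9% → Blend 1
Sandy soil: Blend 2 10/17 = 58.8%, Blend 1 16/24 = 66.7% → Blend 1
Clay: Blend 2 65/438 = 14.8%, Blend 1 60/259 = 23.2% → Blend 1
Loam: Blend 2 81/179 = 45.3%, Blend 1 38/67 = 56.7% → Blend 1
Overall: Blend 2 210/758 = 27.7%, Blend 1 142/405 = 35.1% → Blend 1
Blend 1 wins overall and in every soil group — no reversal.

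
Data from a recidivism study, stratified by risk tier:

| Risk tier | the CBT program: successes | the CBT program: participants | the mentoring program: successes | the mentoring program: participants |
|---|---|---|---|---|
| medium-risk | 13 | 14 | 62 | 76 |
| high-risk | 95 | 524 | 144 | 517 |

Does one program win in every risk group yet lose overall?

Medium-risk: the CBT program 13/14 = 92.9%, the mentoring program 62/76 = 81.6% → the CBT program
High-risk: the CBT program 95/524 = 18.1%, the mentoring program 144/517 = 27.9% → the mentoring program
Overall: the CBT program 108/538 = 20.1%, the mentoring program 206/593 = 34.7% → the mentoring program
Neither sweeps: the CBT program wins 1 of 2 groups, the mentoring program wins 1. The mentoring program wins overall but not every group — no Simpson reversal.

No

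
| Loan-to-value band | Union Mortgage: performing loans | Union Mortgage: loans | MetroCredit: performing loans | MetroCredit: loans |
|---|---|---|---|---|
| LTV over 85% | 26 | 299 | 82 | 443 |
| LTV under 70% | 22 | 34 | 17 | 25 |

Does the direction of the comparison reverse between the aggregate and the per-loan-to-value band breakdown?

No

LTV over 85%: Union Mortgage 26/299 = 8.7%, MetroCredit 82/443 = 18.5% → MetroCredit
LTV under 70%: Union Mortgage 22/34 = 64.7%, MetroCredit 17/25 = 68.0% → MetroCredit
Overall: Union Mortgage 48/333 = 14.4%, MetroCredit 99/468 = 21.2% → MetroCredit
MetroCredit wins overall and in every loan-to-value group — no reversal.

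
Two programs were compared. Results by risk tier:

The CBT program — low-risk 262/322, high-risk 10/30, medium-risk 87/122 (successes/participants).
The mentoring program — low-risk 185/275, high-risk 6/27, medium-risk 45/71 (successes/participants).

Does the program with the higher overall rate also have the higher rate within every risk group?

Low-risk: the CBT program 262/322 = 81.4%, the mentoring program 185/275 = 67.3% → the CBT program
High-risk: the CBT program 10/30 = 33.3%, the mentoring program 6/27 = 22.2% → the CBT program
Medium-risk: the CBT program 87/122 = 71.3%, the mentoring program 45/71 = 63.4% → the CBT program
Overall: the CBT program 359/474 = 75.7%, the mentoring program 236/373 = 63.3% → the CBT program
The CBT program wins overall and in every risk group — no reversal.

Yes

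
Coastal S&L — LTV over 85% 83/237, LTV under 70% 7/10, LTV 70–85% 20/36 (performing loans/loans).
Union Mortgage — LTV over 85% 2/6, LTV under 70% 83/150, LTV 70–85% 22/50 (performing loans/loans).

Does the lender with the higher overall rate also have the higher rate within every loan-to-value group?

No

LTV over 85%: Coastal S&L 83/237 = 35.0%, Union Mortgage 2/6 = 33.3% → Coastal S&L
LTV under 70%: Coastal S&L 7/10 = 70.0%, Union Mortgage 83/150 = 55.3% → Coastal S&L
LTV 70–85%: Coastal S&L 20/36 = 55.6%, Union Mortgage 22/50 = 44.0% → Coastal S&L
Overall: Coastal S&L 110/283 = 38.9%, Union Mortgage 107/206 = 51.9% → Union Mortgage
Coastal S&L wins each loan-to-value group but Union Mortgage wins overall — the comparison reverses. Coastal S&L's loans skew toward LTV over 85%, which has a lower base rate.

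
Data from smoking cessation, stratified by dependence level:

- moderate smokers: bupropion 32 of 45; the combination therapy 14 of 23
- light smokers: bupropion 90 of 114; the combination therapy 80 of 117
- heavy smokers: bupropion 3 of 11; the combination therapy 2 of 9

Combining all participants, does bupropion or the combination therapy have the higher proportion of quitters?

Moderate smokers: bupropion 32/45 = 71.1%, the combination therapy 14/23 = 60.9% → bupropion
Light smokers: bupropion 90/114 = 78.9%, the combination therapy 80/117 = 68.4% → bupropion
Heavy smokers: bupropion 3/11 = 27.3%, the combination therapy 2/9 = 22.2% → bupropion
Overall: bupropion 125/170 = 73.5%, the combination therapy 96/149 = 64.4% → bupropion

bupropion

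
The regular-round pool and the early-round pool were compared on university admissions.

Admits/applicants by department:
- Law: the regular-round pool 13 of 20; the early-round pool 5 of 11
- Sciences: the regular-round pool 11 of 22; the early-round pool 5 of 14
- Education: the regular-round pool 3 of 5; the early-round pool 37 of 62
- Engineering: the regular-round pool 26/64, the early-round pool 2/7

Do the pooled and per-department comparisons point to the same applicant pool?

No

Law: the regular-round pool 13/20 = 65.0%, the early-round pool 5/11 = 45.5% → the regular-round pool
Sciences: the regular-round pool 11/22 = 50.0%, the early-round pool 5/14 = 35.7% → the regular-round pool
Education: the regular-round pool 3/5 = 60.0%, the early-round pool 37/62 = 59.7% → the regular-round pool
Engineering: the regular-round pool 26/64 = 40.6%, the early-round pool 2/7 = 28.6% → the regular-round pool
Overall: the regular-round pool 53/111 = 47.7%, the early-round pool 49/94 = 52.1% → the early-round pool
The regular-round pool wins each department group but the early-round pool wins overall — the comparison reverses. The regular-round pool's applicants skew toward Engineering, which has a lower base rate.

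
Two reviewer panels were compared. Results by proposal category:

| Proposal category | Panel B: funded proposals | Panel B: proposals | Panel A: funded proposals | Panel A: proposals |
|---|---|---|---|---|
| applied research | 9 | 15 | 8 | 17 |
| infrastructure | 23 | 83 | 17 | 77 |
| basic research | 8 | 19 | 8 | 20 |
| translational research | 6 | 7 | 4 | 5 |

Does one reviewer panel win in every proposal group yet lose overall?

No

Applied research: Panel B 9/15 = 60.0%, Panel A 8/17 = 47.1% → Panel B
Infrastructure: Panel B 23/83 = 27.7%, Panel A 17/77 = 22.1% → Panel B
Basic research: Panel B 8/19 = 42.1%, Panel A 8/20 = 40.0% → Panel B
Translational research: Panel B 6/7 = 85.7%, Panel A 4/5 = 80.0% → Panel B
Overall: Panel B 46/124 = 37.1%, Panel A 37/119 = 31.1% → Panel B
Panel B wins overall and in every proposal group — no reversal.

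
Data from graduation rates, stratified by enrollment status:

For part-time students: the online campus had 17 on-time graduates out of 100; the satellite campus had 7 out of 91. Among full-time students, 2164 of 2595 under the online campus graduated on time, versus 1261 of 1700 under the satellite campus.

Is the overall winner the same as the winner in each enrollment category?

Yes

Part-time: the online campus 17/100 = 17.0%, the satellite campus 7/91 = 7.7% → the online campus
Full-time: the online campus 2164/2595 = 83.4%, the satellite campus 1261/1700 = 74.2% → the online campus
Overall: the online campus 2181/2695 = 80.9%, the satellite campus 1268/1791 = 70.8% → the online campus
The online campus wins overall and in every enrollment group — no reversal.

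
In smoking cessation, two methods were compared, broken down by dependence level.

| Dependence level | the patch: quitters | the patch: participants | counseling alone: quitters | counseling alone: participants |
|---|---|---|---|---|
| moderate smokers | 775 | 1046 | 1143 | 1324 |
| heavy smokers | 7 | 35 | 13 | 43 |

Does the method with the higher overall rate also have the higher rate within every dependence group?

Moderate smokers: the patch 775/1046 = 74.1%, counseling alone 1143/1324 = 86.3% → counseling alone
Heavy smokers: the patch 7/35 = 20.0%, counseling alone 13/43 = 30.2% → counseling alone
Overall: the patch 782/1081 = 72.3%, counseling alone 1156/1367 = 84.6% → counseling alone
Counseling alone wins overall and in every dependence group — no reversal.

Yes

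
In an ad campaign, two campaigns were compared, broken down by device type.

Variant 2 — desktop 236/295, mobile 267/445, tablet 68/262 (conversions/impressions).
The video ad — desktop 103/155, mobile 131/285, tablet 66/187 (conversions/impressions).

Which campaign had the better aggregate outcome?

Variant 2

Desktop: Variant 2 236/295 = 80.0%, the video ad 103/155 = 66.5% → Variant 2
Mobile: Variant 2 267/445 = 60.0%, the video ad 131/285 = 46.0% → Variant 2
Tablet: Variant 2 68/262 = 26.0%, the video ad 66/187 = 35.3% → the video ad
Overall: Variant 2 571/1002 = 57.0%, the video ad 300/627 = 47.8% → Variant 2
(Neither sweeps every device group, but Variant 2 has the higher pooled rate.)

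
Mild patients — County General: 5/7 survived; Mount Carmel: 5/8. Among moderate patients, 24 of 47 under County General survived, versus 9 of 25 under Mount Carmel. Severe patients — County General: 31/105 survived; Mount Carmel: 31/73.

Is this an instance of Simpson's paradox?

No

Mild: County General 5/7 = 71.4%, Mount Carmel 5/8 = 62.5% → County General
Moderate: County General 24/47 = 51.1%, Mount Carmel 9/25 = 36.0% → County General
Severe: County General 31/105 = 29.5%, Mount Carmel 31/73 = 42.5% → Mount Carmel
Overall: County General 60/159 = 37.7%, Mount Carmel 45/106 = 42.5% → Mount Carmel
Neither sweeps: County General wins 2 of 3 groups, Mount Carmel wins 1. Mount Carmel wins overall but not every group — no Simpson reversal.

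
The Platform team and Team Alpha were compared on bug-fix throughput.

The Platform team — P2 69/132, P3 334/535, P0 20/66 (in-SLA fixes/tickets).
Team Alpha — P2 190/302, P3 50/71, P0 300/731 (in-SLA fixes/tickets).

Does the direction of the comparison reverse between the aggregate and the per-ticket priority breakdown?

P2: the Platform team 69/132 = 52.3%, Team Alpha 190/302 = 62.9% → Team Alpha
P3: the Platform team 334/535 = 62.4%, Team Alpha 50/71 = 70.4% → Team Alpha
P0: the Platform team 20/66 = 30.3%, Team Alpha 300/731 = 41.0% → Team Alpha
Overall: the Platform team 423/733 = 57.7%, Team Alpha 540/1104 = 48.9% → the Platform team
Team Alpha wins each ticket group but the Platform team wins overall — the comparison reverses. Team Alpha's tickets skew toward P0, which has a lower base rate.

Yes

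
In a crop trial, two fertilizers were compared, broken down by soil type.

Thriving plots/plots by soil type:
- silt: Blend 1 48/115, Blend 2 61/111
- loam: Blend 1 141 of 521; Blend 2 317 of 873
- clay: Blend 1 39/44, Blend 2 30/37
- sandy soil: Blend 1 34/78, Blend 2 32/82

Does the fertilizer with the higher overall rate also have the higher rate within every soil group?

No

Silt: Blend 1 48/115 = 41.7%, Blend 2 61/111 = 55.0% → Blend 2
Loam: Blend 1 141/521 = 27.1%, Blend 2 317/873 = 36.3% → Blend 2
Clay: Blend 1 39/44 = 88.6%, Blend 2 30/37 = 81.1% → Blend 1
Sandy soil: Blend 1 34/78 = 43.6%, Blend 2 32/82 = 39.0% → Blend 1
Overall: Blend 1 262/758 = 34.6%, Blend 2 440/1103 = 39.9% → Blend 2
Neither sweeps: Blend 1 wins 2 of 4 groups, Blend 2 wins 2. Blend 2 wins overall but not every group — no Simpson reversal.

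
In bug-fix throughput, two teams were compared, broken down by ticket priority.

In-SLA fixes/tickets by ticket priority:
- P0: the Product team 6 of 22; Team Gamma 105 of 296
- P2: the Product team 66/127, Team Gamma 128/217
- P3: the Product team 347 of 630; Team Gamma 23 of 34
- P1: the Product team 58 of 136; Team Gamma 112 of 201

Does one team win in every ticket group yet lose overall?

P0: the Product team 6/22 = 27.3%, Team Gamma 105/296 = 35.5% → Team Gamma
P2: the Product team 66/127 = 52.0%, Team Gamma 128/217 = 59.0% → Team Gamma
P3: the Product team 347/630 = 55.1%, Team Gamma 23/34 = 67.6% → Team Gamma
P1: the Product team 58/136 = 42.6%, Team Gamma 112/201 = 55.7% → Team Gamma
Overall: the Product team 477/915 = 52.1%, Team Gamma 368/748 = 49.2% → the Product team
Team Gamma wins each ticket group but the Product team wins overall — the comparison reverses. Team Gamma's tickets skew toward P0, which has a lower base rate.

Yes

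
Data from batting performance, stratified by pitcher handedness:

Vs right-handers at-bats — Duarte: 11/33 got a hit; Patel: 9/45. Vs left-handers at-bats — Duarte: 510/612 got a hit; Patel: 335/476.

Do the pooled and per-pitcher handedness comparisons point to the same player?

Yes

Vs right-handers: Duarte 11/33 = 33.3%, Patel 9/45 = 20.0% → Duarte
Vs left-handers: Duarte 510/612 = 83.3%, Patel 335/476 = 70.4% → Duarte
Overall: Duarte 521/645 = 80.8%, Patel 344/521 = 66.0% → Duarte
Duarte wins overall and in every pitcher group — no reversal.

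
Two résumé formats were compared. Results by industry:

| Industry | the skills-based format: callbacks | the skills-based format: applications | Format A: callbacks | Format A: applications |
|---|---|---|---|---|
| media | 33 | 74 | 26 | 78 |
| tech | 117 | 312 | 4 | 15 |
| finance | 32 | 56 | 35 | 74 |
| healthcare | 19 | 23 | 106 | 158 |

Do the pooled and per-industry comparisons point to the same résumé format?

Media: the skills-based format 33/74 = 44.6%, Format A 26/78 = 33.3% → the skills-based format
Tech: the skills-based format 117/312 = 37.5%, Format A 4/15 = 26.7% → the skills-based format
Finance: the skills-based format 32/56 = 57.1%, Format A 35/74 = 47.3% → the skills-based format
Healthcare: the skills-based format 19/23 = 82.6%, Format A 106/158 = 67.1% → the skills-based format
Overall: the skills-based format 201/465 = 43.2%, Format A 171/325 = 52.6% → Format A
The skills-based format wins each industry group but Format A wins overall — the comparison reverses. The skills-based format's applications skew toward tech, which has a lower base rate.

No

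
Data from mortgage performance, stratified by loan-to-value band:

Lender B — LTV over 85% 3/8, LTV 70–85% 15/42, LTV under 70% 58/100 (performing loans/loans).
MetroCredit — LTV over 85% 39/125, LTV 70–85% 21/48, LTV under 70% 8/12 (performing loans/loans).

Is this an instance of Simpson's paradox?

No

LTV over 85%: Lender B 3/8 = 37.5%, MetroCredit 39/125 = 31.2% → Lender B
LTV 70–85%: Lender B 15/42 = 35.7%, MetroCredit 21/48 = 43.8% → MetroCredit
LTV under 70%: Lender B 58/100 = 58.0%, MetroCredit 8/12 = 66.7% → MetroCredit
Overall: Lender B 76/150 = 50.7%, MetroCredit 68/185 = 36.8% → Lender B
Neither sweeps: Lender B wins 1 of 3 groups, MetroCredit wins 2. Lender B wins overall but not every group — no Simpson reversal.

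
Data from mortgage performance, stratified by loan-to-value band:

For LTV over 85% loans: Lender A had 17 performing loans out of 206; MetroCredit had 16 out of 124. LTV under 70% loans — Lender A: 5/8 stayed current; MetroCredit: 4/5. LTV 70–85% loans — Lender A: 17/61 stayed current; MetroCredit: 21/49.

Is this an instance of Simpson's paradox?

No

LTV over 85%: Lender A 17/206 = 8.3%, MetroCredit 16/124 = 12.9% → MetroCredit
LTV under 70%: Lender A 5/8 = 62.5%, MetroCredit 4/5 = 80.0% → MetroCredit
LTV 70–85%: Lender A 17/61 = 27.9%, MetroCredit 21/49 = 42.9% → MetroCredit
Overall: Lender A 39/275 = 14.2%, MetroCredit 41/178 = 23.0% → MetroCredit
MetroCredit wins overall and in every loan-to-value group — no reversal.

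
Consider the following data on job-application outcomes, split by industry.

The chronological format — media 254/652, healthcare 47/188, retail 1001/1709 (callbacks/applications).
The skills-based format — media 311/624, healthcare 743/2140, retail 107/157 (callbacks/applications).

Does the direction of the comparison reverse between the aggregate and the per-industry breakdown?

Yes

Media: the chronological format 254/652 = 39.0%, the skills-based format 311/624 = 49.8% → the skills-based format
Healthcare: the chronological format 47/188 = 25.0%, the skills-based format 743/2140 = 34.7% → the skills-based format
Retail: the chronological format 1001/1709 = 58.6%, the skills-based format 107/157 = 68.2% → the skills-based format
Overall: the chronological format 1302/2549 = 51.1%, the skills-based format 1161/2921 = 39.7% → the chronological format
The skills-based format wins each industry group but the chronological format wins overall — the comparison reverses. The skills-based format's applications skew toward healthcare, which has a lower base rate.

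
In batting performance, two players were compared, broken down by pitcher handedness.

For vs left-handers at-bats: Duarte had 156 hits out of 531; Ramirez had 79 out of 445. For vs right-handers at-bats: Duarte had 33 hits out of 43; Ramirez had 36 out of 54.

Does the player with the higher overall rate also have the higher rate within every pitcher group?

Vs left-handers: Duarte 156/531 = 29.4%, Ramirez 79/445 = 17.8% → Duarte
Vs right-handers: Duarte 33/43 = 76.7%, Ramirez 36/54 = 66.7% → Duarte
Overall: Duarte 189/574 = 32.9%, Ramirez 115/499 = 23.0% → Duarte
Duarte wins overall and in every pitcher group — no reversal.

Yes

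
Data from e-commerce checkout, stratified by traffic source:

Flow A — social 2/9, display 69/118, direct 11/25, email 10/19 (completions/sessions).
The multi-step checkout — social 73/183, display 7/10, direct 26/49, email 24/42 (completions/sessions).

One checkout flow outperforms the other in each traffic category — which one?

Social: Flow A 2/9 = 22.2%, the multi-step checkout 73/183 = 39.9% → the multi-step checkout
Display: Flow A 69/118 = 58.5%, the multi-step checkout 7/10 = 70.0% → the multi-step checkout
Direct: Flow A 11/25 = 44.0%, the multi-step checkout 26/49 = 53.1% → the multi-step checkout
Email: Flow A 10/19 = 52.6%, the multi-step checkout 24/42 = 57.1% → the multi-step checkout
The multi-step checkout has the higher rate in all 4 groups.

the multi-step checkout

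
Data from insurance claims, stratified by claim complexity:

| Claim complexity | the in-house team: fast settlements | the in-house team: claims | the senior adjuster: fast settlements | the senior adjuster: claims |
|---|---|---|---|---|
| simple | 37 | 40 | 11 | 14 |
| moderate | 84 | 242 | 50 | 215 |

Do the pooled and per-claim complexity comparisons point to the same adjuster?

Yes

Simple: the in-house team 37/40 = 92.5%, the senior adjuster 11/14 = 78.6% → the in-house team
Moderate: the in-house team 84/242 = 34.7%, the senior adjuster 50/215 = 23.3% → the in-house team
Overall: the in-house team 121/282 = 42.9%, the senior adjuster 61/229 = 26.6% → the in-house team
The in-house team wins overall and in every claim group — no reversal.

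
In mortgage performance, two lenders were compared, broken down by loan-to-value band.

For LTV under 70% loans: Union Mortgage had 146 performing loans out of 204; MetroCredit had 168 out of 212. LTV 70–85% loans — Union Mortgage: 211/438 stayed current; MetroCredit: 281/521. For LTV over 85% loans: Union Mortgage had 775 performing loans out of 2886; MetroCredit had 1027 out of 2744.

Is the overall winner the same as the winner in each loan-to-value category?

Yes

LTV under 70%: Union Mortgage 146/204 = 71.6%, MetroCredit 168/212 = 79.2% → MetroCredit
LTV 70–85%: Union Mortgage 211/438 = 48.2%, MetroCredit 281/521 = 53.9% → MetroCredit
LTV over 85%: Union Mortgage 775/2886 = 26.9%, MetroCredit 1027/2744 = 37.4% → MetroCredit
Overall: Union Mortgage 1132/3528 = 32.1%, MetroCredit 1476/3477 = 42.5% → MetroCredit
MetroCredit wins overall and in every loan-to-value group — no reversal.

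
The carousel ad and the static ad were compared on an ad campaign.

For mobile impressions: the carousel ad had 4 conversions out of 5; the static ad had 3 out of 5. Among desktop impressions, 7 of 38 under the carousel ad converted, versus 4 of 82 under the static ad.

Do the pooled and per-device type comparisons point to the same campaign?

Mobile: the carousel ad 4/5 = 80.0%, the static ad 3/5 = 60.0% → the carousel ad
Desktop: the carousel ad 7/38 = 18.4%, the static ad 4/82 = 4.9% → the carousel ad
Overall: the carousel ad 11/43 = 25.6%, the static ad 7/87 = 8.0% → the carousel ad
The carousel ad wins overall and in every device group — no reversal.

Yes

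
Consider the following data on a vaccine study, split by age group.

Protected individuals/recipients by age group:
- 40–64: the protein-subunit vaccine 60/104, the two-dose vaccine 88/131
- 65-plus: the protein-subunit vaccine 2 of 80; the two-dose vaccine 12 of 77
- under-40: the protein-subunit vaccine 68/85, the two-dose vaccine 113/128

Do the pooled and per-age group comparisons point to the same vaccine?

Yes

40–64: the protein-subunit vaccine 60/104 = 57.7%, the two-dose vaccine 88/131 = 67.2% → the two-dose vaccine
65-plus: the protein-subunit vaccine 2/80 = 2.5%, the two-dose vaccine 12/77 = 15.6% → the two-dose vaccine
Under-40: the protein-subunit vaccine 68/85 = 80.0%, the two-dose vaccine 113/128 = 88.3% → the two-dose vaccine
Overall: the protein-subunit vaccine 130/269 = 48.3%, the two-dose vaccine 213/336 = 63.4% → the two-dose vaccine
The two-dose vaccine wins overall and in every age group — no reversal.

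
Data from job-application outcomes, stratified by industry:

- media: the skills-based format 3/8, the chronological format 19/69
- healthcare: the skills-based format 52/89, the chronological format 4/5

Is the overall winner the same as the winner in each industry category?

No

Media: the skills-based format 3/8 = 37.5%, the chronological format 19/69 = 27.5% → the skills-based format
Healthcare: the skills-based format 52/89 = 58.4%, the chronological format 4/5 = 80.0% → the chronological format
Overall: the skills-based format 55/97 = 56.7%, the chronological format 23/74 = 31.1% → the skills-based format
Neither sweeps: the skills-based format wins 1 of 2 groups, the chronological format wins 1. The skills-based format wins overall but not every group — no Simpson reversal.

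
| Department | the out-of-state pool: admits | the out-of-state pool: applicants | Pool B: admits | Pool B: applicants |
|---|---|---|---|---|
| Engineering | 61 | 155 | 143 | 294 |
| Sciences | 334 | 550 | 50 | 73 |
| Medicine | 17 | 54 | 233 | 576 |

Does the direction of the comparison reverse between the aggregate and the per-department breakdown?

Engineering: the out-of-state pool 61/155 = 39.4%, Pool B 143/294 = 48.6% → Pool B
Sciences: the out-of-state pool 334/550 = 60.7%, Pool B 50/73 = 68.5% → Pool B
Medicine: the out-of-state pool 17/54 = 31.5%, Pool B 233/576 = 40.5% → Pool B
Overall: the out-of-state pool 412/759 = 54.3%, Pool B 426/943 = 45.2% → the out-of-state pool
Pool B wins each department group but the out-of-state pool wins overall — the comparison reverses. Pool B's applicants skew toward Medicine, which has a lower base rate.

Yes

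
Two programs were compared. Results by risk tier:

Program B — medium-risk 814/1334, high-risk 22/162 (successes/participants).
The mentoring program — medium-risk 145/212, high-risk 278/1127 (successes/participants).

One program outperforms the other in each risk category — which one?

the mentoring program

Medium-risk: Program B 814/1334 = 61.0%, the mentoring program 145/212 = 68.4% → the mentoring program
High-risk: Program B 22/162 = 13.6%, the mentoring program 278/1127 = 24.7% → the mentoring program
The mentoring program has the higher rate in both groups.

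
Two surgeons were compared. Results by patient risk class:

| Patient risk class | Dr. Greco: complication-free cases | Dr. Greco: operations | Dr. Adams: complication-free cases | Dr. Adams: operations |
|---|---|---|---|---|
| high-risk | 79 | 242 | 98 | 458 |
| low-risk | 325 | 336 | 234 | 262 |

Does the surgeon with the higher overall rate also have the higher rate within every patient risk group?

High-risk: Dr. Greco 79/242 = 32.6%, Dr. Adams 98/458 = 21.4% → Dr. Greco
Low-risk: Dr. Greco 325/336 = 96.7%, Dr. Adams 234/262 = 89.3% → Dr. Greco
Overall: Dr. Greco 404/578 = 69.9%, Dr. Adams 332/720 = 46.1% → Dr. Greco
Dr. Greco wins overall and in every patient risk group — no reversal.

Yes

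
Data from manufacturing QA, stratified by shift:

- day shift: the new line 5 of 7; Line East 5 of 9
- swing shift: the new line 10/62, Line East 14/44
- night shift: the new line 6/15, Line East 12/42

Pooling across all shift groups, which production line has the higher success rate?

Day shift: the new line 5/7 = 71.4%, Line East 5/9 = 55.6% → the new line
Swing shift: the new line 10/62 = 16.1%, Line East 14/44 = 31.8% → Line East
Night shift: the new line 6/15 = 40.0%, Line East 12/42 = 28.6% → the new line
Overall: the new line 21/84 = 25.0%, Line East 31/95 = 32.6% → Line East
(Neither sweeps every shift group, but Line East has the higher pooled rate.)

Line East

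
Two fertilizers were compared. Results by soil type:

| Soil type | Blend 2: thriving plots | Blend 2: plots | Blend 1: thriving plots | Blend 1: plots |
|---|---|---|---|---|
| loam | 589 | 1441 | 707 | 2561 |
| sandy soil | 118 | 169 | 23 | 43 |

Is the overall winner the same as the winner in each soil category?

Loam: Blend 2 589/1441 = 40.9%, Blend 1 707/2561 = 27.6% → Blend 2
Sandy soil: Blend 2 118/169 = 69.8%, Blend 1 23/43 = 53.5% → Blend 2
Overall: Blend 2 707/1610 = 43.9%, Blend 1 730/2604 = 28.0% → Blend 2
Blend 2 wins overall and in every soil group — no reversal.

Yes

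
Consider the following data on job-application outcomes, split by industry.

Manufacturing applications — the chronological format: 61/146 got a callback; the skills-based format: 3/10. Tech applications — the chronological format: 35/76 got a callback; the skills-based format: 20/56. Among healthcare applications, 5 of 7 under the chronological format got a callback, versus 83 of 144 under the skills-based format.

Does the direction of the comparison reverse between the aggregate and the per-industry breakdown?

Yes

Manufacturing: the chronological format 61/146 = 41.8%, the skills-based format 3/10 = 30.0% → the chronological format
Tech: the chronological format 35/76 = 46.1%, the skills-based format 20/56 = 35.7% → the chronological format
Healthcare: the chronological format 5/7 = 71.4%, the skills-based format 83/144 = 57.6% → the chronological format
Overall: the chronological format 101/229 = 44.1%, the skills-based format 106/210 = 50.5% → the skills-based format
The chronological format wins each industry group but the skills-based format wins overall — the comparison reverses. The chronological format's applications skew toward manufacturing, which has a lower base rate.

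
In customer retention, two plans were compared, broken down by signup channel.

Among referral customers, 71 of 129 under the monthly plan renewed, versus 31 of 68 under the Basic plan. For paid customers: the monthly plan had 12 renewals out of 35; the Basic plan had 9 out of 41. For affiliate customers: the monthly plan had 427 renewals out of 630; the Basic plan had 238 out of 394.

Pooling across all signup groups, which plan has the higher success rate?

the monthly plan

Referral: the monthly plan 71/129 = 55.0%, the Basic plan 31/68 = 45.6% → the monthly plan
Paid: the monthly plan 12/35 = 34.3%, the Basic plan 9/41 = 22.0% → the monthly plan
Affiliate: the monthly plan 427/630 = 67.8%, the Basic plan 238/394 = 60.4% → the monthly plan
Overall: the monthly plan 510/794 = 64.2%, the Basic plan 278/503 = 55.3% → the monthly plan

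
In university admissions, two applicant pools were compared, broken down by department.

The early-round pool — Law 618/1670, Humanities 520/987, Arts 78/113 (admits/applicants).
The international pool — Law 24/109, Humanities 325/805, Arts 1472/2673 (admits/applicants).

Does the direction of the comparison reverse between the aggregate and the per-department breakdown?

Law: the early-round pool 618/1670 = 37.0%, the international pool 24/109 = 22.0% → the early-round pool
Humanities: the early-round pool 520/987 = 52.7%, the international pool 325/805 = 40.4% → the early-round pool
Arts: the early-round pool 78/113 = 69.0%, the international pool 1472/2673 = 55.1% → the early-round pool
Overall: the early-round pool 1216/2770 = 43.9%, the international pool 1821/3587 = 50.8% → the international pool
The early-round pool wins each department group but the international pool wins overall — the comparison reverses. The early-round pool's applicants skew toward Law, which has a lower base rate.

Yes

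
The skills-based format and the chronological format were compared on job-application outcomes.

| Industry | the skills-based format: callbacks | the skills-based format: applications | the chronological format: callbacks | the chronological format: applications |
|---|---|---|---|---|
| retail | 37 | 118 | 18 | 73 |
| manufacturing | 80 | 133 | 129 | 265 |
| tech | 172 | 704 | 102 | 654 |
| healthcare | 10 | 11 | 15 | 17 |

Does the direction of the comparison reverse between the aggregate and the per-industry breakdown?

No

Retail: the skills-based format 37/118 = 31.4%, the chronological format 18/73 = 24.7% → the skills-based format
Manufacturing: the skills-based format 80/133 = 60.2%, the chronological format 129/265 = 48.7% → the skills-based format
Tech: the skills-based format 172/704 = 24.4%, the chronological format 102/654 = 15.6% → the skills-based format
Healthcare: the skills-based format 10/11 = 90.9%, the chronological format 15/17 = 88.2% → the skills-based format
Overall: the skills-based format 299/966 = 31.0%, the chronological format 264/1009 = 26.2% → the skills-based format
The skills-based format wins overall and in every industry group — no reversal.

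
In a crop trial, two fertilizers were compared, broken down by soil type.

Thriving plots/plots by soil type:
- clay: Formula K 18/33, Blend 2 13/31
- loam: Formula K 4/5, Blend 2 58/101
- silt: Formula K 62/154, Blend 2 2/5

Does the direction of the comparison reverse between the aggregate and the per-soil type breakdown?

Clay: Formula K 18/33 = 54.5%, Blend 2 13/31 = 41.9% → Formula K
Loam: Formula K 4/5 = 80.0%, Blend 2 58/101 = 57.4% → Formula K
Silt: Formula K 62/154 = 40.3%, Blend 2 2/5 = 40.0% → Formula K
Overall: Formula K 84/192 = 43.8%, Blend 2 73/137 = 53.3% → Blend 2
Formula K wins each soil group but Blend 2 wins overall — the comparison reverses. Formula K's plots skew toward silt, which has a lower base rate.

Yes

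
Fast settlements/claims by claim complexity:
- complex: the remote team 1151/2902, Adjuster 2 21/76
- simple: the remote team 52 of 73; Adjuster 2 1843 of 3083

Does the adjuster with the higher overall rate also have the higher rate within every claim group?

No

Complex: the remote team 1151/2902 = 39.7%, Adjuster 2 21/76 = 27.6% → the remote team
Simple: the remote team 52/73 = 71.2%, Adjuster 2 1843/3083 = 59.8% → the remote team
Overall: the remote team 1203/2975 = 40.4%, Adjuster 2 1864/3159 = 59.0% → Adjuster 2
The remote team wins each claim group but Adjuster 2 wins overall — the comparison reverses. The remote team's claims skew toward complex, which has a lower base rate.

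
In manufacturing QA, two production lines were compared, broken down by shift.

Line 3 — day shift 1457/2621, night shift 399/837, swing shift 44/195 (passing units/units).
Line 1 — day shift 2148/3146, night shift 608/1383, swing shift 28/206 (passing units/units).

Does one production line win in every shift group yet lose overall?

No

Day shift: Line 3 1457/2621 = 55.6%, Line 1 2148/3146 = 68.3% → Line 1
Night shift: Line 3 399/837 = 47.7%, Line 1 608/1383 = 44.0% → Line 3
Swing shift: Line 3 44/195 = 22.6%, Line 1 28/206 = 13.6% → Line 3
Overall: Line 3 1900/3653 = 52.0%, Line 1 2784/4735 = 58.8% → Line 1
Neither sweeps: Line 3 wins 2 of 3 groups, Line 1 wins 1. Line 1 wins overall but not every group — no Simpson reversal.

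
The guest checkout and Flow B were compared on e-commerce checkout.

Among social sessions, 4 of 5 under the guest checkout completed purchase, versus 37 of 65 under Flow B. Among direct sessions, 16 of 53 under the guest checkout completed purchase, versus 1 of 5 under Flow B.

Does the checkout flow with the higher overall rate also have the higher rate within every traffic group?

Social: the guest checkout 4/5 = 80.0%, Flow B 37/65 = 56.9% → the guest checkout
Direct: the guest checkout 16/53 = 30.2%, Flow B 1/5 = 20.0% → the guest checkout
Overall: the guest checkout 20/58 = 34.5%, Flow B 38/70 = 54.3% → Flow B
The guest checkout wins each traffic group but Flow B wins overall — the comparison reverses. The guest checkout's sessions skew toward direct, which has a lower base rate.

No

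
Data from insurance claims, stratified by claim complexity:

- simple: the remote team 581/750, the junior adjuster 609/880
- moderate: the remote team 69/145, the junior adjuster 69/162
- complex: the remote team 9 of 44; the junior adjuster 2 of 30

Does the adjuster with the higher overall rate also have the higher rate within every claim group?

Simple: the remote team 581/750 = 77.5%, the junior adjuster 609/880 = 69.2% → the remote team
Moderate: the remote team 69/145 = 47.6%, the junior adjuster 69/162 = 42.6% → the remote team
Complex: the remote team 9/44 = 20.5%, the junior adjuster 2/30 = 6.7% → the remote team
Overall: the remote team 659/939 = 70.2%, the junior adjuster 680/1072 = 63.4% → the remote team
The remote team wins overall and in every claim group — no reversal.

Yes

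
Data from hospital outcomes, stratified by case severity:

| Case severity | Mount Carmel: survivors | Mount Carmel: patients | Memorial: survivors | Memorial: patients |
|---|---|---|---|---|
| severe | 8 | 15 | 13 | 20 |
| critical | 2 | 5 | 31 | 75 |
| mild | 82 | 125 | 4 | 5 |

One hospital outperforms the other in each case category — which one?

Memorial

Severe: Mount Carmel 8/15 = 53.3%, Memorial 13/20 = 65.0% → Memorial
Critical: Mount Carmel 2/5 = 40.0%, Memorial 31/75 = 41.3% → Memorial
Mild: Mount Carmel 82/125 = 65.6%, Memorial 4/5 = 80.0% → Memorial
Memorial has the higher rate in all 3 groups.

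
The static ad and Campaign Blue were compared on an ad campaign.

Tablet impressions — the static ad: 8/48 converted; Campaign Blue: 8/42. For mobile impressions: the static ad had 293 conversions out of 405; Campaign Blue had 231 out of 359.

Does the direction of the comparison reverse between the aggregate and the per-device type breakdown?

No

Tablet: the static ad 8/48 = 16.7%, Campaign Blue 8/42 = 19.0% → Campaign Blue
Mobile: the static ad 293/405 = 72.3%, Campaign Blue 231/359 = 64.3% → the static ad
Overall: the static ad 301/453 = 66.4%, Campaign Blue 239/401 = 59.6% → the static ad
Neither sweeps: the static ad wins 1 of 2 groups, Campaign Blue wins 1. The static ad wins overall but not every group — no Simpson reversal.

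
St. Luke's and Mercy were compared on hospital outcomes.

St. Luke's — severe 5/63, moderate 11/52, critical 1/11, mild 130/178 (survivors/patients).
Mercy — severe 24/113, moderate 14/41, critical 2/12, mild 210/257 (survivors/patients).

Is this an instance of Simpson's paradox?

Severe: St. Luke's 5/63 = 7.9%, Mercy 24/113 = 21.2% → Mercy
Moderate: St. Luke's 11/52 = 21.2%, Mercy 14/41 = 34.1% → Mercy
Critical: St. Luke's 1/11 = 9.1%, Mercy 2/12 = 16.7% → Mercy
Mild: St. Luke's 130/178 = 73.0%, Mercy 210/257 = 81.7% → Mercy
Overall: St. Luke's 147/304 = 48.4%, Mercy 250/423 = 59.1% → Mercy
Mercy wins overall and in every case group — no reversal.

No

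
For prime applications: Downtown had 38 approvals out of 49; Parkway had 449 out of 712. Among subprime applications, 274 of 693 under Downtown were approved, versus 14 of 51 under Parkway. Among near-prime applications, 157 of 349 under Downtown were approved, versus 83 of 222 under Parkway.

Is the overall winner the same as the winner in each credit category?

Prime: Downtown 38/49 = 77.6%, Parkway 449/712 = 63.1% → Downtown
Subprime: Downtown 274/693 = 39.5%, Parkway 14/51 = 27.5% → Downtown
Near-prime: Downtown 157/349 = 45.0%, Parkway 83/222 = 37.4% → Downtown
Overall: Downtown 469/1091 = 43.0%, Parkway 546/985 = 55.4% → Parkway
Downtown wins each credit group but Parkway wins overall — the comparison reverses. Downtown's applications skew toward subprime, which has a lower base rate.

No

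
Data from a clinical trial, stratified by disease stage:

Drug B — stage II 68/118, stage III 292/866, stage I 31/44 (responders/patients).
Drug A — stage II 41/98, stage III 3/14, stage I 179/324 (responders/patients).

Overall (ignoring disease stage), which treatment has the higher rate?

Stage II: Drug B 68/118 = 57.6%, Drug A 41/98 = 41.8% → Drug B
Stage III: Drug B 292/866 = 33.7%, Drug A 3/14 = 21.4% → Drug B
Stage I: Drug B 31/44 = 70.5%, Drug A 179/324 = 55.2% → Drug B
Overall: Drug B 391/1028 = 38.0%, Drug A 223/436 = 51.1% → Drug A
(Drug B wins every disease group but Drug A wins overall — Drug B's patients skew toward the low-rate stage III group.)

Drug A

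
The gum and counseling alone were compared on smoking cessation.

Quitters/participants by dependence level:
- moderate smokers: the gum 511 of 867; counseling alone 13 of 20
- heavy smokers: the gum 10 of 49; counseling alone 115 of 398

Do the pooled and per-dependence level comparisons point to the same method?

Moderate smokers: the gum 511/867 = 58.9%, counseling alone 13/20 = 65.0% → counseling alone
Heavy smokers: the gum 10/49 = 20.4%, counseling alone 115/398 = 28.9% → counseling alone
Overall: the gum 521/916 = 56.9%, counseling alone 128/418 = 30.6% → the gum
Counseling alone wins each dependence group but the gum wins overall — the comparison reverses. Counseling alone's participants skew toward heavy smokers, which has a lower base rate.

No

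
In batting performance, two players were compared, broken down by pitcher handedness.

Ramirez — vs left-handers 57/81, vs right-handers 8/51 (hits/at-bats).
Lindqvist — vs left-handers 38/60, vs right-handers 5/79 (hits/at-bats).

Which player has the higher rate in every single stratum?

Vs left-handers: Ramirez 57/81 = 70.4%, Lindqvist 38/60 = 63.3% → Ramirez
Vs right-handers: Ramirez 8/51 = 15.7%, Lindqvist 5/79 = 6.3% → Ramirez
Ramirez has the higher rate in both groups.

Ramirez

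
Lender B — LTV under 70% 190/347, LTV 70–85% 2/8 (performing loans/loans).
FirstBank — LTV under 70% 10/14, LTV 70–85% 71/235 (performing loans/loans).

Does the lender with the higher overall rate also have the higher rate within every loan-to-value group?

LTV under 70%: Lender B 190/347 = 54.8%, FirstBank 10/14 = 71.4% → FirstBank
LTV 70–85%: Lender B 2/8 = 25.0%, FirstBank 71/235 = 30.2% → FirstBank
Overall: Lender B 192/355 = 54.1%, FirstBank 81/249 = 32.5% → Lender B
FirstBank wins each loan-to-value group but Lender B wins overall — the comparison reverses. FirstBank's loans skew toward LTV 70–85%, which has a lower base rate.

No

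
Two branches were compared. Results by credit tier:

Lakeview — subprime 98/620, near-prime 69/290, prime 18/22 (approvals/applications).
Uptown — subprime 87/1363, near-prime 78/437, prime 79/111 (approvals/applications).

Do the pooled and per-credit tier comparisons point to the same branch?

Subprime: Lakeview 98/620 = 15.8%, Uptown 87/1363 = 6.4% → Lakeview
Near-prime: Lakeview 69/290 = 23.8%, Uptown 78/437 = 17.8% → Lakeview
Prime: Lakeview 18/22 = 81.8%, Uptown 79/111 = 71.2% → Lakeview
Overall: Lakeview 185/932 = 19.8%, Uptown 244/1911 = 12.8% → Lakeview
Lakeview wins overall and in every credit group — no reversal.

Yes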